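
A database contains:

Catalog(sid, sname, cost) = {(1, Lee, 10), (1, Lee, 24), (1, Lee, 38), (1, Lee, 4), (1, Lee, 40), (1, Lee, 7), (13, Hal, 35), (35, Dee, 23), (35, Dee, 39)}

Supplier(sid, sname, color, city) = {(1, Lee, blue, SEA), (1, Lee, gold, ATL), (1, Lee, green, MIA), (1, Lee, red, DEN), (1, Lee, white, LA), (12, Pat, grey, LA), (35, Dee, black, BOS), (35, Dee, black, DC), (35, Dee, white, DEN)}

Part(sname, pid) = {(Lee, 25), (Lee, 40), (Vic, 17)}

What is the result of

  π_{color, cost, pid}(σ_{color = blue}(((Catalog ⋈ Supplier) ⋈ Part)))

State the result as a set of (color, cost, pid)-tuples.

Catalog ⋈ Supplier (natural join on sid, sname): {(1, Lee, 10, blue, SEA), (1, Lee, 10, gold, ATL), (1, Lee, 10, green, MIA), (1, Lee, 10, red, DEN), (1, Lee, 10, white, LA), (1, Lee, 24, blue, SEA), (1, Lee, 24, gold, ATL), (1, Lee, 24, green, MIA), (1, Lee, 24, red, DEN), (1, Lee, 24, white, LA), (1, Lee, 38, blue, SEA), (1, Lee, 38, gold, ATL), (1, Lee, 38, green, MIA), (1, Lee, 38, red, DEN), (1, Lee, 38, white, LA), (1, Lee, 4, blue, SEA), (1, Lee, 4, gold, ATL), (1, Lee, 4, green, MIA), (1, Lee, 4, red, DEN), (1, Lee, 4, white, LA), (1, Lee, 40, blue, SEA), (1, Lee, 40, gold, ATL), (1, Lee, 40, green, MIA), (1, Lee, 40, red, DEN), (1, Lee, 40, white, LA), (1, Lee, 7, blue, SEA), (1, Lee, 7, gold, ATL), (1, Lee, 7, green, MIA), (1, Lee, 7, red, DEN), (1, Lee, 7, white, LA), (35, Dee, 23, black, BOS), (35, Dee, 23, black, DC), (35, Dee, 23, white, DEN), (35, Dee, 39, black, BOS), (35, Dee, 39, black, DC), (35, Dee, 39, white, DEN)}
(Catalog ⋈ Supplier) ⋈ Part (natural join on sname): {(1, Lee, 10, blue, SEA, 25), (1, Lee, 10, blue, SEA, 40), (1, Lee, 10, gold, ATL, 25), (1, Lee, 10, gold, ATL, 40), (1, Lee, 10, green, MIA, 25), (1, Lee, 10, green, MIA, 40), (1, Lee, 10, red, DEN, 25), (1, Lee, 10, red, DEN, 40), (1, Lee, 10, white, LA, 25), (1, Lee, 10, white, LA, 40), (1, Lee, 24, blue, SEA, 25), (1, Lee, 24, blue, SEA, 40), (1, Lee, 24, gold, ATL, 25), (1, Lee, 24, gold, ATL, 40), (1, Lee, 24, green, MIA, 25), (1, Lee, 24, green, MIA, 40), (1, Lee, 24, red, DEN, 25), (1, Lee, 24, red, DEN, 40), (1, Lee, 24, white, LA, 25), (1, Lee, 24, white, LA, 40), (1, Lee, 38, blue, SEA, 25), (1, Lee, 38, blue, SEA, 40), (1, Lee, 38, gold, ATL, 25), (1, Lee, 38, gold, ATL, 40), (1, Lee, 38, green, MIA, 25), (1, Lee, 38, green, MIA, 40), (1, Lee, 38, red, DEN, 25), (1, Lee, 38, red, DEN, 40), (1, Lee, 38, white, LA, 25), (1, Lee, 38, white, LA, 40), (1, Lee, 4, blue, SEA, 25), (1, Lee, 4, blue, SEA, 40), (1, Lee, 4, gold, ATL, 25), (1, Lee, 4, gold, ATL, 40), (1, Lee, 4, green, MIA, 25), (1, Lee, 4, green, MIA, 40), (1, Lee, 4, red, DEN, 25), (1, Lee, 4, red, DEN, 40), (1, Lee, 4, white, LA, 25), (1, Lee, 4, white, LA, 40), (1, Lee, 40, blue, SEA, 25), (1, Lee, 40, blue, SEA, 40), (1, Lee, 40, gold, ATL, 25), (1, Lee, 40, gold, ATL, 40), (1, Lee, 40, green, MIA, 25), (1, Lee, 40, green, MIA, 40), (1, Lee, 40, red, DEN, 25), (1, Lee, 40, red, DEN, 40), (1, Lee, 40, white, LA, 25), (1, Lee, 40, white, LA, 40), (1, Lee, 7, blue, SEA, 25), (1, Lee, 7, blue, SEA, 40), (1, Lee, 7, gold, ATL, 25), (1, Lee, 7, gold, ATL, 40), (1, Lee, 7, green, MIA, 25), (1, Lee, 7, green, MIA, 40), (1, Lee, 7, red, DEN, 25), (1, Lee, 7, red, DEN, 40), (1, Lee, 7, white, LA, 25), (1, Lee, 7, white, LA, 40)}
Apply σ_{color = blue}; surviving tuples: {(1, Lee, 10, blue, SEA, 25), (1, Lee, 10, blue, SEA, 40), (1, Lee, 24, blue, SEA, 25), (1, Lee, 24, blue, SEA, 40), (1, Lee, 38, blue, SEA, 25), (1, Lee, 38, blue, SEA, 40), (1, Lee, 4, blue, SEA, 25), (1, Lee, 4, blue, SEA, 40), (1, Lee, 40, blue, SEA, 25), (1, Lee, 40, blue, SEA, 40), (1, Lee, 7, blue, SEA, 25), (1, Lee, 7, blue, SEA, 40)}
π_{color, cost, pid} gives {(blue, 10, 25), (blue, 10, 40), (blue, 24, 25), (blue, 24, 40), (blue, 38, 25), (blue, 38, 40), (blue, 4, 25), (blue, 4, 40), (blue, 40, 25), (blue, 40, 40), (blue, 7, 25), (blue, 7, 40)}.

{(blue, 10, 25), (blue, 10, 40), (blue, 24, 25), (blue, 24, 40), (blue, 38, 25), (blue, 38, 40), (blue, 4, 25), (blue, 4, 40), (blue, 40, 25), (blue, 40, 40), (blue, 7, 25), (blue, 7, 40)}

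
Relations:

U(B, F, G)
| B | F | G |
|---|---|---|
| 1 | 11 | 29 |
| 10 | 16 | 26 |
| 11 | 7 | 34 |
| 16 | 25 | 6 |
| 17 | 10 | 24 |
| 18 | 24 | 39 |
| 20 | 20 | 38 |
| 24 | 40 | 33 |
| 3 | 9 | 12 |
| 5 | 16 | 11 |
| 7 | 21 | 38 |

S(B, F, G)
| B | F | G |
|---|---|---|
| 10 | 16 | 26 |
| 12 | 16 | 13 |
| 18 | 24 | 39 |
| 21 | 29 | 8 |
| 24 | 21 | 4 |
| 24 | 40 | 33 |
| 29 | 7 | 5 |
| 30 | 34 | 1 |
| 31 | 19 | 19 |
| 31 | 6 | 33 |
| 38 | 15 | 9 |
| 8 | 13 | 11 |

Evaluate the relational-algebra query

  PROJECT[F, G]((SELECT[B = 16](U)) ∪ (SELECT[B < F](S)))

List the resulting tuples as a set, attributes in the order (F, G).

{(13, 11), (16, 13), (16, 26), (24, 39), (25, 6), (29, 8), (34, 1), (40, 33)}

Apply σ_{B = 16}; surviving tuples: {(16, 25, 6)}
Apply σ_{B < F}; surviving tuples: {(10, 16, 26), (12, 16, 13), (18, 24, 39), (21, 29, 8), (24, 40, 33), (30, 34, 1), (8, 13, 11)}
Taking the union: {(10, 16, 26), (12, 16, 13), (16, 25, 6), (18, 24, 39), (21, 29, 8), (24, 40, 33), (30, 34, 1), (8, 13, 11)}
π_{F, G} gives {(13, 11), (16, 13), (16, 26), (24, 39), (25, 6), (29, 8), (34, 1), (40, 33)}.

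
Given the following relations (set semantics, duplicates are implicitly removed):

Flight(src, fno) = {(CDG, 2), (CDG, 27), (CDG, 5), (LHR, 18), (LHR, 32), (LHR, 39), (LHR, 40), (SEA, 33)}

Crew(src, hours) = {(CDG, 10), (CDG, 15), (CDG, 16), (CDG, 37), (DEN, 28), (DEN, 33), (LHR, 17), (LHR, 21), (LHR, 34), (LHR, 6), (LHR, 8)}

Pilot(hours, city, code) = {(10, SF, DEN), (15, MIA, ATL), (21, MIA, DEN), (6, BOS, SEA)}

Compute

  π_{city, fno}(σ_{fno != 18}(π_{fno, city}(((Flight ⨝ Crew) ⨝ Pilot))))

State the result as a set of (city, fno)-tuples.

{(BOS, 32), (BOS, 39), (BOS, 40), (MIA, 2), (MIA, 27), (MIA, 32), (MIA, 39), (MIA, 40), (MIA, 5), (SF, 2), (SF, 27), (SF, 5)}

Joining Flight and Crew on src yields {(CDG, 2, 10), (CDG, 2, 15), (CDG, 2, 16), (CDG, 2, 37), (CDG, 27, 10), (CDG, 27, 15), (CDG, 27, 16), (CDG, 27, 37), (CDG, 5, 10), (CDG, 5, 15), (CDG, 5, 16), (CDG, 5, 37), (LHR, 18, 17), (LHR, 18, 21), (LHR, 18, 34), (LHR, 18, 6), (LHR, 18, 8), (LHR, 32, 17), (LHR, 32, 21), (LHR, 32, 34), (LHR, 32, 6), (LHR, 32, 8), (LHR, 39, 17), (LHR, 39, 21), (LHR, 39, 34), (LHR, 39, 6), (LHR, 39, 8), (LHR, 40, 17), (LHR, 40, 21), (LHR, 40, 34), (LHR, 40, 6), (LHR, 40, 8)}.
Joining (Flight ⨝ Crew) and Pilot on hours yields {(CDG, 2, 10, SF, DEN), (CDG, 2, 15, MIA, ATL), (CDG, 27, 10, SF, DEN), (CDG, 27, 15, MIA, ATL), (CDG, 5, 10, SF, DEN), (CDG, 5, 15, MIA, ATL), (LHR, 18, 21, MIA, DEN), (LHR, 18, 6, BOS, SEA), (LHR, 32, 21, MIA, DEN), (LHR, 32, 6, BOS, SEA), (LHR, 39, 21, MIA, DEN), (LHR, 39, 6, BOS, SEA), (LHR, 40, 21, MIA, DEN), (LHR, 40, 6, BOS, SEA)}.
Keep only column(s) fno, city: {(18, BOS), (18, MIA), (2, MIA), (2, SF), (27, MIA), (27, SF), (32, BOS), (32, MIA), (39, BOS), (39, MIA), (40, BOS), (40, MIA), (5, MIA), (5, SF)}
σ[fno != 18]: keep tuples satisfying fno != 18 → {(2, MIA), (2, SF), (27, MIA), (27, SF), (32, BOS), (32, MIA), (39, BOS), (39, MIA), (40, BOS), (40, MIA), (5, MIA), (5, SF)}
Keep only column(s) city, fno: {(BOS, 32), (BOS, 39), (BOS, 40), (MIA, 2), (MIA, 27), (MIA, 32), (MIA, 39), (MIA, 40), (MIA, 5), (SF, 2), (SF, 27), (SF, 5)}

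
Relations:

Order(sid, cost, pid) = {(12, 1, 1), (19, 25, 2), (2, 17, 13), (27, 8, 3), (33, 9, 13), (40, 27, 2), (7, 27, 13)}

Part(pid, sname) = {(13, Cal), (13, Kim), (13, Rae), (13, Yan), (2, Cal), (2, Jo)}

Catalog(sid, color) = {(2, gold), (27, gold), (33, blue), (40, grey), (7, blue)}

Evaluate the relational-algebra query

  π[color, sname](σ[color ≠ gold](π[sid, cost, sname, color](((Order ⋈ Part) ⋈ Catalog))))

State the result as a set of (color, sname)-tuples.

{(blue, Cal), (blue, Kim), (blue, Rae), (blue, Yan), (grey, Cal), (grey, Jo)}

Order ⋈ Part (natural join on pid): {(19, 25, 2, Cal), (19, 25, 2, Jo), (2, 17, 13, Cal), (2, 17, 13, Kim), (2, 17, 13, Rae), (2, 17, 13, Yan), (33, 9, 13, Cal), (33, 9, 13, Kim), (33, 9, 13, Rae), (33, 9, 13, Yan), (40, 27, 2, Cal), (40, 27, 2, Jo), (7, 27, 13, Cal), (7, 27, 13, Kim), (7, 27, 13, Rae), (7, 27, 13, Yan)}
(Order ⋈ Part) ⋈ Catalog (natural join on sid): {(2, 17, 13, Cal, gold), (2, 17, 13, Kim, gold), (2, 17, 13, Rae, gold), (2, 17, 13, Yan, gold), (33, 9, 13, Cal, blue), (33, 9, 13, Kim, blue), (33, 9, 13, Rae, blue), (33, 9, 13, Yan, blue), (40, 27, 2, Cal, grey), (40, 27, 2, Jo, grey), (7, 27, 13, Cal, blue), (7, 27, 13, Kim, blue), (7, 27, 13, Rae, blue), (7, 27, 13, Yan, blue)}
π[sid, cost, sname, color]: project onto (sid, cost, sname, color) → {(2, 17, Cal, gold), (2, 17, Kim, gold), (2, 17, Rae, gold), (2, 17, Yan, gold), (33, 9, Cal, blue), (33, 9, Kim, blue), (33, 9, Rae, blue), (33, 9, Yan, blue), (40, 27, Cal, grey), (40, 27, Jo, grey), (7, 27, Cal, blue), (7, 27, Kim, blue), (7, 27, Rae, blue), (7, 27, Yan, blue)}
Selection color ≠ gold: {(33, 9, Cal, blue), (33, 9, Kim, blue), (33, 9, Rae, blue), (33, 9, Yan, blue), (40, 27, Cal, grey), (40, 27, Jo, grey), (7, 27, Cal, blue), (7, 27, Kim, blue), (7, 27, Rae, blue), (7, 27, Yan, blue)}
π[color, sname]: project onto (color, sname) (4 duplicate(s) eliminated) → {(blue, Cal), (blue, Kim), (blue, Rae), (blue, Yan), (grey, Cal), (grey, Jo)}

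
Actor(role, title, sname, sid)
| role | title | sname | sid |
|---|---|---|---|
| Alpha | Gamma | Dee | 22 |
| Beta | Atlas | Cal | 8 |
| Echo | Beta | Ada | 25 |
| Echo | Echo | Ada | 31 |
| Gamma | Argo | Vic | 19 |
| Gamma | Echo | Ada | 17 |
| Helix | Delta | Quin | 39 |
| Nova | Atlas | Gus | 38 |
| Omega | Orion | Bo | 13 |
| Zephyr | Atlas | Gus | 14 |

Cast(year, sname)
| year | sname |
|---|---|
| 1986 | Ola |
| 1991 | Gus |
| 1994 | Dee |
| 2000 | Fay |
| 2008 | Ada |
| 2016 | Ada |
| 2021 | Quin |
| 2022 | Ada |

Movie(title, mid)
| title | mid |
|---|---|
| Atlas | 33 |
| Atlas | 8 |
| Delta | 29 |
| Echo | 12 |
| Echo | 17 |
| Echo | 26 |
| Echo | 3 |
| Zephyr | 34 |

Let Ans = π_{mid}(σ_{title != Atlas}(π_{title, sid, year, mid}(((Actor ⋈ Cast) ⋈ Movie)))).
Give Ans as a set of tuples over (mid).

{12, 17, 26, 29, 3}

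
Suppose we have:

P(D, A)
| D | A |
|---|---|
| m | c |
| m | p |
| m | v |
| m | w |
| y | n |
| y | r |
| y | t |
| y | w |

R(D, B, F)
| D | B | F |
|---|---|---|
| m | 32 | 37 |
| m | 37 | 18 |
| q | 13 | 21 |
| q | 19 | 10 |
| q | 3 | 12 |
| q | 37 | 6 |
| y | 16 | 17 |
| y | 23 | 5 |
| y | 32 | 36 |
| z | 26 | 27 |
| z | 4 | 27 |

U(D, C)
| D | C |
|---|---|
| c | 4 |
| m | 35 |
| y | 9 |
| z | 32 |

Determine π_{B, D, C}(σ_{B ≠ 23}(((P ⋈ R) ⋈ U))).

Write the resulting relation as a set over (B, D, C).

P ⋈ R (natural join on D): {(m, c, 32, 37), (m, c, 37, 18), (m, p, 32, 37), (m, p, 37, 18), (m, v, 32, 37), (m, v, 37, 18), (m, w, 32, 37), (m, w, 37, 18), (y, n, 16, 17), (y, n, 23, 5), (y, n, 32, 36), (y, r, 16, 17), (y, r, 23, 5), (y, r, 32, 36), (y, t, 16, 17), (y, t, 23, 5), (y, t, 32, 36), (y, w, 16, 17), (y, w, 23, 5), (y, w, 32, 36)}
(P ⋈ R) ⋈ U (natural join on D): {(m, c, 32, 37, 35), (m, c, 37, 18, 35), (m, p, 32, 37, 35), (m, p, 37, 18, 35), (m, v, 32, 37, 35), (m, v, 37, 18, 35), (m, w, 32, 37, 35), (m, w, 37, 18, 35), (y, n, 16, 17, 9), (y, n, 23, 5, 9), (y, n, 32, 36, 9), (y, r, 16, 17, 9), (y, r, 23, 5, 9), (y, r, 32, 36, 9), (y, t, 16, 17, 9), (y, t, 23, 5, 9), (y, t, 32, 36, 9), (y, w, 16, 17, 9), (y, w, 23, 5, 9), (y, w, 32, 36, 9)}
Filtering on B ≠ 23 leaves {(m, c, 32, 37, 35), (m, c, 37, 18, 35), (m, p, 32, 37, 35), (m, p, 37, 18, 35), (m, v, 32, 37, 35), (m, v, 37, 18, 35), (m, w, 32, 37, 35), (m, w, 37, 18, 35), (y, n, 16, 17, 9), (y, n, 32, 36, 9), (y, r, 16, 17, 9), (y, r, 32, 36, 9), (y, t, 16, 17, 9), (y, t, 32, 36, 9), (y, w, 16, 17, 9), (y, w, 32, 36, 9)}.
π[B, D, C]: project onto (B, D, C) (12 duplicate(s) eliminated) → {(16, y, 9), (32, m, 35), (32, y, 9), (37, m, 35)}

{(16, y, 9), (32, m, 35), (32, y, 9), (37, m, 35)}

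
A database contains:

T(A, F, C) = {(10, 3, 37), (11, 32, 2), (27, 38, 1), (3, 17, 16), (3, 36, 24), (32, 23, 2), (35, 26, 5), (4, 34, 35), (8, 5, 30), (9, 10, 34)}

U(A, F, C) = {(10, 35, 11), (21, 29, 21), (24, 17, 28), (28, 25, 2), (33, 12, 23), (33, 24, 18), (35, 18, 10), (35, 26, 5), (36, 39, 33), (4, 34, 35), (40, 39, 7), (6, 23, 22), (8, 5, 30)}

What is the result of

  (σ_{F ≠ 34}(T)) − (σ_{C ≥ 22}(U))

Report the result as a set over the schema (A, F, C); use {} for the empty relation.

{(10, 3, 37), (11, 32, 2), (27, 38, 1), (3, 17, 16), (3, 36, 24), (32, 23, 2), (35, 26, 5), (9, 10, 34)}

Filtering on F ≠ 34 leaves {(10, 3, 37), (11, 32, 2), (27, 38, 1), (3, 17, 16), (3, 36, 24), (32, 23, 2), (35, 26, 5), (8, 5, 30), (9, 10, 34)}.
Filtering on C ≥ 22 leaves {(24, 17, 28), (33, 12, 23), (36, 39, 33), (4, 34, 35), (6, 23, 22), (8, 5, 30)}.
Difference: {(10, 3, 37), (11, 32, 2), (27, 38, 1), (3, 17, 16), (3, 36, 24), (32, 23, 2), (35, 26, 5), (8, 5, 30), (9, 10, 34)} with {(24, 17, 28), (33, 12, 23), (36, 39, 33), (4, 34, 35), (6, 23, 22), (8, 5, 30)} → {(10, 3, 37), (11, 32, 2), (27, 38, 1), (3, 17, 16), (3, 36, 24), (32, 23, 2), (35, 26, 5), (9, 10, 34)}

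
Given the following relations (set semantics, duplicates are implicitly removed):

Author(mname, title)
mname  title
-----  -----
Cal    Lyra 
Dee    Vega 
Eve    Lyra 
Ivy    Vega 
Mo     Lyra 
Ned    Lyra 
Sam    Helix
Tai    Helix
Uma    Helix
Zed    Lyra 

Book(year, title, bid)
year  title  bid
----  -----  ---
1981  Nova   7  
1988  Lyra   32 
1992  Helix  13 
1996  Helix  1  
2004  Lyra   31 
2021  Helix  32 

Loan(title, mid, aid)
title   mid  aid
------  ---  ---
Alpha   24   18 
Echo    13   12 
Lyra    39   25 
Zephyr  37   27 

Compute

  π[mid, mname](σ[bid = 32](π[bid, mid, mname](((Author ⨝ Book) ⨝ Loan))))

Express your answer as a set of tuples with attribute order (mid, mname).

{(39, Cal), (39, Eve), (39, Mo), (39, Ned), (39, Zed)}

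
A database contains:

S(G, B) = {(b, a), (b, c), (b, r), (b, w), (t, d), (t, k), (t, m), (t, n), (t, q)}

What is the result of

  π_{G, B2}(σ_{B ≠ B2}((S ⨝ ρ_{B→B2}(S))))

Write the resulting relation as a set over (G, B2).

ρ[B→B2]: schema becomes (G, B2); tuples unchanged.
S ⋈ ρ_{B→B2}(S) (natural join on G): {(b, a, a), (b, a, c), (b, a, r), (b, a, w), (b, c, a), (b, c, c), (b, c, r), (b, c, w), (b, r, a), (b, r, c), (b, r, r), (b, r, w), (b, w, a), (b, w, c), (b, w, r), (b, w, w), (t, d, d), (t, d, k), (t, d, m), (t, d, n), (t, d, q), (t, k, d), (t, k, k), (t, k, m), (t, k, n), (t, k, q), (t, m, d), (t, m, k), (t, m, m), (t, m, n), (t, m, q), (t, n, d), (t, n, k), (t, n, m), (t, n, n), (t, n, q), (t, q, d), (t, q, k), (t, q, m), (t, q, n), (t, q, q)}
Apply σ_{B ≠ B2}; surviving tuples: {(b, a, c), (b, a, r), (b, a, w), (b, c, a), (b, c, r), (b, c, w), (b, r, a), (b, r, c), (b, r, w), (b, w, a), (b, w, c), (b, w, r), (t, d, k), (t, d, m), (t, d, n), (t, d, q), (t, k, d), (t, k, m), (t, k, n), (t, k, q), (t, m, d), (t, m, k), (t, m, n), (t, m, q), (t, n, d), (t, n, k), (t, n, m), (t, n, q), (t, q, d), (t, q, k), (t, q, m), (t, q, n)}
π[G, B2]: project onto (G, B2) (23 duplicate(s) eliminated) → {(b, a), (b, c), (b, r), (b, w), (t, d), (t, k), (t, m), (t, n), (t, q)}

{(b, a), (b, c), (b, r), (b, w), (t, d), (t, k), (t, m), (t, n), (t, q)}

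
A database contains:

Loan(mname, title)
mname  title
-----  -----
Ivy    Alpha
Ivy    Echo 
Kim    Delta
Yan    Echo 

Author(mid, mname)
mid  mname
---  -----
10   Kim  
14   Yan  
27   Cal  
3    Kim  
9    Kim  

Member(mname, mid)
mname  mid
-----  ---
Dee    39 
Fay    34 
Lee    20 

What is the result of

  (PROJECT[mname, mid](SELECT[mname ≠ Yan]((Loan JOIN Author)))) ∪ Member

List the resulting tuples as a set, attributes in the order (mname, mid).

Loan ⋈ Author (natural join on mname): {(Kim, Delta, 10), (Kim, Delta, 3), (Kim, Delta, 9), (Yan, Echo, 14)}
σ[mname ≠ Yan]: keep tuples satisfying mname ≠ Yan → {(Kim, Delta, 10), (Kim, Delta, 3), (Kim, Delta, 9)}
π_{mname, mid} gives {(Kim, 10), (Kim, 3), (Kim, 9)}.
Set union of the two operands is {(Dee, 39), (Fay, 34), (Kim, 10), (Kim, 3), (Kim, 9), (Lee, 20)}.

{(Dee, 39), (Fay, 34), (Kim, 10), (Kim, 3), (Kim, 9), (Lee, 20)}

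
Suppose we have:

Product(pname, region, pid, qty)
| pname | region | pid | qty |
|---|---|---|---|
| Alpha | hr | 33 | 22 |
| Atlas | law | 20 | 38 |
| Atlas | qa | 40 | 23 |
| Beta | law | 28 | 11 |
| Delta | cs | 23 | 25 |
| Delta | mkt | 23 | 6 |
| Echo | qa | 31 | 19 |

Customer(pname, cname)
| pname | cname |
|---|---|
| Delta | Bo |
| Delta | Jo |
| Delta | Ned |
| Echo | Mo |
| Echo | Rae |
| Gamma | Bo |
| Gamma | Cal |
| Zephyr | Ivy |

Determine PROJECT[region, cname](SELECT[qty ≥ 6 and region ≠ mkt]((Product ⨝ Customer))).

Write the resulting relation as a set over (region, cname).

Natural join on pname: {(Delta, cs, 23, 25, Bo), (Delta, cs, 23, 25, Jo), (Delta, cs, 23, 25, Ned), (Delta, mkt, 23, 6, Bo), (Delta, mkt, 23, 6, Jo), (Delta, mkt, 23, 6, Ned), (Echo, qa, 31, 19, Mo), (Echo, qa, 31, 19, Rae)}
Selection qty ≥ 6 and region ≠ mkt: {(Delta, cs, 23, 25, Bo), (Delta, cs, 23, 25, Jo), (Delta, cs, 23, 25, Ned), (Echo, qa, 31, 19, Mo), (Echo, qa, 31, 19, Rae)}
Projecting to region, cname: {(cs, Bo), (cs, Jo), (cs, Ned), (qa, Mo), (qa, Rae)}

{(cs, Bo), (cs, Jo), (cs, Ned), (qa, Mo), (qa, Rae)}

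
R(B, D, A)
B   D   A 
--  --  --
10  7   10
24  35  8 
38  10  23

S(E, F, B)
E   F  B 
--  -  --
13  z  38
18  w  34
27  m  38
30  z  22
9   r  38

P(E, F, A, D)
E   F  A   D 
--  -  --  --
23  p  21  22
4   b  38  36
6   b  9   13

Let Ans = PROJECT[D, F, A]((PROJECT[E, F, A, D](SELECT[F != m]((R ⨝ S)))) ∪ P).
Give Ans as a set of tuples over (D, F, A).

{(10, r, 23), (10, z, 23), (13, b, 9), (22, p, 21), (36, b, 38)}

R ⋈ S (natural join on B): {(38, 10, 23, 13, z), (38, 10, 23, 27, m), (38, 10, 23, 9, r)}
Apply σ_{F != m}; surviving tuples: {(38, 10, 23, 13, z), (38, 10, 23, 9, r)}
π[E, F, A, D]: project onto (E, F, A, D) → {(13, z, 23, 10), (9, r, 23, 10)}
Set union of the two operands is {(13, z, 23, 10), (23, p, 21, 22), (4, b, 38, 36), (6, b, 9, 13), (9, r, 23, 10)}.
π[D, F, A]: project onto (D, F, A) → {(10, r, 23), (10, z, 23), (13, b, 9), (22, p, 21), (36, b, 38)}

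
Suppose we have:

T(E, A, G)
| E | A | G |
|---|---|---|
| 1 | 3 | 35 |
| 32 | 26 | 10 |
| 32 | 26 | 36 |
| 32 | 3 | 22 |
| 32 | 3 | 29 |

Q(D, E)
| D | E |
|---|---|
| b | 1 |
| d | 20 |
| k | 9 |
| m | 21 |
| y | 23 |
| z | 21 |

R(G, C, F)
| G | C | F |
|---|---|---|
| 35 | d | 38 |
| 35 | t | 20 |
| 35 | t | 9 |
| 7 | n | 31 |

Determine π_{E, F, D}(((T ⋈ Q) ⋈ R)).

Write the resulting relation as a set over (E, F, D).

T ⋈ Q (natural join on E): {(1, 3, 35, b)}
(T ⋈ Q) ⋈ R (natural join on G): {(1, 3, 35, b, d, 38), (1, 3, 35, b, t, 20), (1, 3, 35, b, t, 9)}
π[E, F, D]: project onto (E, F, D) → {(1, 20, b), (1, 38, b), (1, 9, b)}

{(1, 20, b), (1, 38, b), (1, 9, b)}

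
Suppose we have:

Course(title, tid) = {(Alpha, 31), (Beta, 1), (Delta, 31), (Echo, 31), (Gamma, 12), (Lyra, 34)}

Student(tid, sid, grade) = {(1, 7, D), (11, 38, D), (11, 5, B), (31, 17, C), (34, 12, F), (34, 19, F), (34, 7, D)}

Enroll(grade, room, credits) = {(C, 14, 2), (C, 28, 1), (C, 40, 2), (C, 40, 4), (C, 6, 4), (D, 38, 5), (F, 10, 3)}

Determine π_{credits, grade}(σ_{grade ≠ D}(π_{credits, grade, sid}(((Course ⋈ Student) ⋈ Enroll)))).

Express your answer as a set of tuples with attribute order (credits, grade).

{(1, C), (2, C), (3, F), (4, C)}

Joining Course and Student on tid yields {(Alpha, 31, 17, C), (Beta, 1, 7, D), (Delta, 31, 17, C), (Echo, 31, 17, C), (Lyra, 34, 12, F), (Lyra, 34, 19, F), (Lyra, 34, 7, D)}.
Joining (Course ⋈ Student) and Enroll on grade yields {(Alpha, 31, 17, C, 14, 2), (Alpha, 31, 17, C, 28, 1), (Alpha, 31, 17, C, 40, 2), (Alpha, 31, 17, C, 40, 4), (Alpha, 31, 17, C, 6, 4), (Beta, 1, 7, D, 38, 5), (Delta, 31, 17, C, 14, 2), (Delta, 31, 17, C, 28, 1), (Delta, 31, 17, C, 40, 2), (Delta, 31, 17, C, 40, 4), (Delta, 31, 17, C, 6, 4), (Echo, 31, 17, C, 14, 2), (Echo, 31, 17, C, 28, 1), (Echo, 31, 17, C, 40, 2), (Echo, 31, 17, C, 40, 4), (Echo, 31, 17, C, 6, 4), (Lyra, 34, 12, F, 10, 3), (Lyra, 34, 19, F, 10, 3), (Lyra, 34, 7, D, 38, 5)}.
π_{credits, grade, sid} gives {(1, C, 17), (2, C, 17), (3, F, 12), (3, F, 19), (4, C, 17), (5, D, 7)} (13 duplicate(s) eliminated).
Apply σ_{grade ≠ D}; surviving tuples: {(1, C, 17), (2, C, 17), (3, F, 12), (3, F, 19), (4, C, 17)}
π_{credits, grade} gives {(1, C), (2, C), (3, F), (4, C)} (1 duplicate(s) eliminated).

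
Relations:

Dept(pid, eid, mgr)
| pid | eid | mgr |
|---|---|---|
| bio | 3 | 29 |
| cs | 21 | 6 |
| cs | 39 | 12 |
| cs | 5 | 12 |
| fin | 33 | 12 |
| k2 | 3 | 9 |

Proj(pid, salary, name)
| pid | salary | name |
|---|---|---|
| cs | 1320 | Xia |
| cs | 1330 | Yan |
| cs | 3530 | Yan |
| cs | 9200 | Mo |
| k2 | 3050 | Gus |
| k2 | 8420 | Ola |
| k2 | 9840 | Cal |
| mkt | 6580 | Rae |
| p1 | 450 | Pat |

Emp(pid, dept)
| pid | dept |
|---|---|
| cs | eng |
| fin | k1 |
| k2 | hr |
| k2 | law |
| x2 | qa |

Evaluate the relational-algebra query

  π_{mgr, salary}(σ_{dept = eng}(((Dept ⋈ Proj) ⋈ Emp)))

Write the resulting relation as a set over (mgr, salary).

{(12, 1320), (12, 1330), (12, 3530), (12, 9200), (6, 1320), (6, 1330), (6, 3530), (6, 9200)}

Joining Dept and Proj on pid yields {(cs, 21, 6, 1320, Xia), (cs, 21, 6, 1330, Yan), (cs, 21, 6, 3530, Yan), (cs, 21, 6, 9200, Mo), (cs, 39, 12, 1320, Xia), (cs, 39, 12, 1330, Yan), (cs, 39, 12, 3530, Yan), (cs, 39, 12, 9200, Mo), (cs, 5, 12, 1320, Xia), (cs, 5, 12, 1330, Yan), (cs, 5, 12, 3530, Yan), (cs, 5, 12, 9200, Mo), (k2, 3, 9, 3050, Gus), (k2, 3, 9, 8420, Ola), (k2, 3, 9, 9840, Cal)}.
Joining (Dept ⋈ Proj) and Emp on pid yields {(cs, 21, 6, 1320, Xia, eng), (cs, 21, 6, 1330, Yan, eng), (cs, 21, 6, 3530, Yan, eng), (cs, 21, 6, 9200, Mo, eng), (cs, 39, 12, 1320, Xia, eng), (cs, 39, 12, 1330, Yan, eng), (cs, 39, 12, 3530, Yan, eng), (cs, 39, 12, 9200, Mo, eng), (cs, 5, 12, 1320, Xia, eng), (cs, 5, 12, 1330, Yan, eng), (cs, 5, 12, 3530, Yan, eng), (cs, 5, 12, 9200, Mo, eng), (k2, 3, 9, 3050, Gus, hr), (k2, 3, 9, 3050, Gus, law), (k2, 3, 9, 8420, Ola, hr), (k2, 3, 9, 8420, Ola, law), (k2, 3, 9, 9840, Cal, hr), (k2, 3, 9, 9840, Cal, law)}.
σ[dept = eng]: keep tuples satisfying dept = eng → {(cs, 21, 6, 1320, Xia, eng), (cs, 21, 6, 1330, Yan, eng), (cs, 21, 6, 3530, Yan, eng), (cs, 21, 6, 9200, Mo, eng), (cs, 39, 12, 1320, Xia, eng), (cs, 39, 12, 1330, Yan, eng), (cs, 39, 12, 3530, Yan, eng), (cs, 39, 12, 9200, Mo, eng), (cs, 5, 12, 1320, Xia, eng), (cs, 5, 12, 1330, Yan, eng), (cs, 5, 12, 3530, Yan, eng), (cs, 5, 12, 9200, Mo, eng)}
π[mgr, salary]: project onto (mgr, salary) (4 duplicate(s) eliminated) → {(12, 1320), (12, 1330), (12, 3530), (12, 9200), (6, 1320), (6, 1330), (6, 3530), (6, 9200)}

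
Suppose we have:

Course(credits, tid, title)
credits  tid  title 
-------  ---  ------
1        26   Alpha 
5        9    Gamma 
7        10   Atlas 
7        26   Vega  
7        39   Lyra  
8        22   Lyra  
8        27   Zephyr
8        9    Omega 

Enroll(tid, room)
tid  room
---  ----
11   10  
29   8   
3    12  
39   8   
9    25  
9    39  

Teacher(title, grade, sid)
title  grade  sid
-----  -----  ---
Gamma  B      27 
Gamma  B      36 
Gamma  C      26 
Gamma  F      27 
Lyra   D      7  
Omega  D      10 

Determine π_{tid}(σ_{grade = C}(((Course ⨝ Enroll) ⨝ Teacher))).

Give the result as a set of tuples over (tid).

Joining Course and Enroll on tid yields {(5, 9, Gamma, 25), (5, 9, Gamma, 39), (7, 39, Lyra, 8), (8, 9, Omega, 25), (8, 9, Omega, 39)}.
Joining (Course ⨝ Enroll) and Teacher on title yields {(5, 9, Gamma, 25, B, 27), (5, 9, Gamma, 25, B, 36), (5, 9, Gamma, 25, C, 26), (5, 9, Gamma, 25, F, 27), (5, 9, Gamma, 39, B, 27), (5, 9, Gamma, 39, B, 36), (5, 9, Gamma, 39, C, 26), (5, 9, Gamma, 39, F, 27), (7, 39, Lyra, 8, D, 7), (8, 9, Omega, 25, D, 10), (8, 9, Omega, 39, D, 10)}.
Apply σ_{grade = C}; surviving tuples: {(5, 9, Gamma, 25, C, 26), (5, 9, Gamma, 39, C, 26)}
Keep only column(s) tid (1 duplicate(s) eliminated): {9}

{9}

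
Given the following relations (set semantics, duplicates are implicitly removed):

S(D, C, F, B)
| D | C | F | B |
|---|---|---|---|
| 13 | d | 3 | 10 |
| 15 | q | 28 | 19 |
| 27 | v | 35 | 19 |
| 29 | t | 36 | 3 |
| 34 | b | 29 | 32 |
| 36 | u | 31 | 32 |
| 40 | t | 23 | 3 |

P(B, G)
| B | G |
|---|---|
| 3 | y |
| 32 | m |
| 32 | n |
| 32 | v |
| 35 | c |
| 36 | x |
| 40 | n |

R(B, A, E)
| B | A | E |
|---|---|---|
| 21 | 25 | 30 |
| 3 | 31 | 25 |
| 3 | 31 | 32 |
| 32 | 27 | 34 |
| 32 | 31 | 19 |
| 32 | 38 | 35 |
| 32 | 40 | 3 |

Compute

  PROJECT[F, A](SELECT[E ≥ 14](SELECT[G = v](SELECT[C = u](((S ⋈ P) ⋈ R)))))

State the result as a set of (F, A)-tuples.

S ⋈ P (natural join on B): {(29, t, 36, 3, y), (34, b, 29, 32, m), (34, b, 29, 32, n), (34, b, 29, 32, v), (36, u, 31, 32, m), (36, u, 31, 32, n), (36, u, 31, 32, v), (40, t, 23, 3, y)}
(S ⋈ P) ⋈ R (natural join on B): {(29, t, 36, 3, y, 31, 25), (29, t, 36, 3, y, 31, 32), (34, b, 29, 32, m, 27, 34), (34, b, 29, 32, m, 31, 19), (34, b, 29, 32, m, 38, 35), (34, b, 29, 32, m, 40, 3), (34, b, 29, 32, n, 27, 34), (34, b, 29, 32, n, 31, 19), (34, b, 29, 32, n, 38, 35), (34, b, 29, 32, n, 40, 3), (34, b, 29, 32, v, 27, 34), (34, b, 29, 32, v, 31, 19), (34, b, 29, 32, v, 38, 35), (34, b, 29, 32, v, 40, 3), (36, u, 31, 32, m, 27, 34), (36, u, 31, 32, m, 31, 19), (36, u, 31, 32, m, 38, 35), (36, u, 31, 32, m, 40, 3), (36, u, 31, 32, n, 27, 34), (36, u, 31, 32, n, 31, 19), (36, u, 31, 32, n, 38, 35), (36, u, 31, 32, n, 40, 3), (36, u, 31, 32, v, 27, 34), (36, u, 31, 32, v, 31, 19), (36, u, 31, 32, v, 38, 35), (36, u, 31, 32, v, 40, 3), (40, t, 23, 3, y, 31, 25), (40, t, 23, 3, y, 31, 32)}
Apply σ_{C = u}; surviving tuples: {(36, u, 31, 32, m, 27, 34), (36, u, 31, 32, m, 31, 19), (36, u, 31, 32, m, 38, 35), (36, u, 31, 32, m, 40, 3), (36, u, 31, 32, n, 27, 34), (36, u, 31, 32, n, 31, 19), (36, u, 31, 32, n, 38, 35), (36, u, 31, 32, n, 40, 3), (36, u, 31, 32, v, 27, 34), (36, u, 31, 32, v, 31, 19), (36, u, 31, 32, v, 38, 35), (36, u, 31, 32, v, 40, 3)}
Apply σ_{G = v}; surviving tuples: {(36, u, 31, 32, v, 27, 34), (36, u, 31, 32, v, 31, 19), (36, u, 31, 32, v, 38, 35), (36, u, 31, 32, v, 40, 3)}
Apply σ_{E ≥ 14}; surviving tuples: {(36, u, 31, 32, v, 27, 34), (36, u, 31, 32, v, 31, 19), (36, u, 31, 32, v, 38, 35)}
π_{F, A} gives {(31, 27), (31, 31), (31, 38)}.

{(31, 27), (31, 31), (31, 38)}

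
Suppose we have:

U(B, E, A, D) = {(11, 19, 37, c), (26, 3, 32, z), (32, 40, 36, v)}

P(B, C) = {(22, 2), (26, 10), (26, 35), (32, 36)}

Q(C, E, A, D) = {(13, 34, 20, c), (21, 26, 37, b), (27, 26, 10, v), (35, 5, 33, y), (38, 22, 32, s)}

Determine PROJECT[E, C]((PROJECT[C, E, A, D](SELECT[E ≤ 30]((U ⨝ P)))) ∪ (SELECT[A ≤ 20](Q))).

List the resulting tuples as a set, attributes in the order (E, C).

{(26, 27), (3, 10), (3, 35), (34, 13)}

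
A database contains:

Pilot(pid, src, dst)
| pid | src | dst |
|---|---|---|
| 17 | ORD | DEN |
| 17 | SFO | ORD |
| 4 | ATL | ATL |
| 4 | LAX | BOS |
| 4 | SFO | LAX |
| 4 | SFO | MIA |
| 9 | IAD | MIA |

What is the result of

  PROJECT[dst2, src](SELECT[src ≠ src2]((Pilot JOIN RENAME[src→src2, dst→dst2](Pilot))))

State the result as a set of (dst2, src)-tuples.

{(ATL, LAX), (ATL, SFO), (BOS, ATL), (BOS, SFO), (DEN, SFO), (LAX, ATL), (LAX, LAX), (MIA, ATL), (MIA, LAX), (ORD, ORD)}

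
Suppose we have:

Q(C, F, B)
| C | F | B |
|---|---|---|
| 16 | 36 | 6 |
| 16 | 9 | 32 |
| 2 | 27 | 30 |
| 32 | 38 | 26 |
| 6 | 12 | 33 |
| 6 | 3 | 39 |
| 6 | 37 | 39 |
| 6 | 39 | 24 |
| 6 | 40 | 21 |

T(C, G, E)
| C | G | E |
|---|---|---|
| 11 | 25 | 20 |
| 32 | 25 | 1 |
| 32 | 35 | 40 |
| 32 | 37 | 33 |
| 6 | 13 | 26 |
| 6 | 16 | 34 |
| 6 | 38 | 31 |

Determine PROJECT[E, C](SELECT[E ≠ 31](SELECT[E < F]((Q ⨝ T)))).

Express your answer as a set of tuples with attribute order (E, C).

Natural join on C: {(32, 38, 26, 25, 1), (32, 38, 26, 35, 40), (32, 38, 26, 37, 33), (6, 12, 33, 13, 26), (6, 12, 33, 16, 34), (6, 12, 33, 38, 31), (6, 3, 39, 13, 26), (6, 3, 39, 16, 34), (6, 3, 39, 38, 31), (6, 37, 39, 13, 26), (6, 37, 39, 16, 34), (6, 37, 39, 38, 31), (6, 39, 24, 13, 26), (6, 39, 24, 16, 34), (6, 39, 24, 38, 31), (6, 40, 21, 13, 26), (6, 40, 21, 16, 34), (6, 40, 21, 38, 31)}
Selection E < F: {(32, 38, 26, 25, 1), (32, 38, 26, 37, 33), (6, 37, 39, 13, 26), (6, 37, 39, 16, 34), (6, 37, 39, 38, 31), (6, 39, 24, 13, 26), (6, 39, 24, 16, 34), (6, 39, 24, 38, 31), (6, 40, 21, 13, 26), (6, 40, 21, 16, 34), (6, 40, 21, 38, 31)}
Selection E ≠ 31: {(32, 38, 26, 25, 1), (32, 38, 26, 37, 33), (6, 37, 39, 13, 26), (6, 37, 39, 16, 34), (6, 39, 24, 13, 26), (6, 39, 24, 16, 34), (6, 40, 21, 13, 26), (6, 40, 21, 16, 34)}
Keep only column(s) E, C (4 duplicate(s) eliminated): {(1, 32), (26, 6), (33, 32), (34, 6)}

{(1, 32), (26, 6), (33, 32), (34, 6)}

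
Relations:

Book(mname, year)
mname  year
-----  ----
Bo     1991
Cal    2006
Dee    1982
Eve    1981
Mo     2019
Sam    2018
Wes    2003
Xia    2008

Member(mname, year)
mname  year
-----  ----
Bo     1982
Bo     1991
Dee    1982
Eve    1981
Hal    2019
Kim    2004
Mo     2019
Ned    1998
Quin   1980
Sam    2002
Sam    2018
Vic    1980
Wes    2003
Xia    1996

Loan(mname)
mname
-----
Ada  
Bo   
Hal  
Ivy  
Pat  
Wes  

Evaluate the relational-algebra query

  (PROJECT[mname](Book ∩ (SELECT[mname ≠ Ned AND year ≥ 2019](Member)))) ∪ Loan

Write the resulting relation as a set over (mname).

Apply σ_{mname ≠ Ned AND year ≥ 2019}; surviving tuples: {(Hal, 2019), (Mo, 2019)}
Taking the intersection: {(Mo, 2019)}
Keep only column(s) mname: {Mo}
Taking the union: {Ada, Bo, Hal, Ivy, Mo, Pat, Wes}

{Ada, Bo, Hal, Ivy, Mo, Pat, Wes}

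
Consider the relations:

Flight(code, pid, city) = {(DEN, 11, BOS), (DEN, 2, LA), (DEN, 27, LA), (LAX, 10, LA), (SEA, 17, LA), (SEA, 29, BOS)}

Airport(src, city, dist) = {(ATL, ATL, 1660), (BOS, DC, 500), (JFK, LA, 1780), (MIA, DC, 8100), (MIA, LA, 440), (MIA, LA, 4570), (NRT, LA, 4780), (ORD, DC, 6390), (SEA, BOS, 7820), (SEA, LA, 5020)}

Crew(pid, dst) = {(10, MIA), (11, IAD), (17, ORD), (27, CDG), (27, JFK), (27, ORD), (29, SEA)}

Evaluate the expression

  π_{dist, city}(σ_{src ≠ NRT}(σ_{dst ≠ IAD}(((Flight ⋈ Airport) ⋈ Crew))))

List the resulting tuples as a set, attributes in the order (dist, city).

Joining Flight and Airport on city yields {(DEN, 11, BOS, SEA, 7820), (DEN, 2, LA, JFK, 1780), (DEN, 2, LA, MIA, 440), (DEN, 2, LA, MIA, 4570), (DEN, 2, LA, NRT, 4780), (DEN, 2, LA, SEA, 5020), (DEN, 27, LA, JFK, 1780), (DEN, 27, LA, MIA, 440), (DEN, 27, LA, MIA, 4570), (DEN, 27, LA, NRT, 4780), (DEN, 27, LA, SEA, 5020), (LAX, 10, LA, JFK, 1780), (LAX, 10, LA, MIA, 440), (LAX, 10, LA, MIA, 4570), (LAX, 10, LA, NRT, 4780), (LAX, 10, LA, SEA, 5020), (SEA, 17, LA, JFK, 1780), (SEA, 17, LA, MIA, 440), (SEA, 17, LA, MIA, 4570), (SEA, 17, LA, NRT, 4780), (SEA, 17, LA, SEA, 5020), (SEA, 29, BOS, SEA, 7820)}.
Joining (Flight ⋈ Airport) and Crew on pid yields {(DEN, 11, BOS, SEA, 7820, IAD), (DEN, 27, LA, JFK, 1780, CDG), (DEN, 27, LA, JFK, 1780, JFK), (DEN, 27, LA, JFK, 1780, ORD), (DEN, 27, LA, MIA, 440, CDG), (DEN, 27, LA, MIA, 440, JFK), (DEN, 27, LA, MIA, 440, ORD), (DEN, 27, LA, MIA, 4570, CDG), (DEN, 27, LA, MIA, 4570, JFK), (DEN, 27, LA, MIA, 4570, ORD), (DEN, 27, LA, NRT, 4780, CDG), (DEN, 27, LA, NRT, 4780, JFK), (DEN, 27, LA, NRT, 4780, ORD), (DEN, 27, LA, SEA, 5020, CDG), (DEN, 27, LA, SEA, 5020, JFK), (DEN, 27, LA, SEA, 5020, ORD), (LAX, 10, LA, JFK, 1780, MIA), (LAX, 10, LA, MIA, 440, MIA), (LAX, 10, LA, MIA, 4570, MIA), (LAX, 10, LA, NRT, 4780, MIA), (LAX, 10, LA, SEA, 5020, MIA), (SEA, 17, LA, JFK, 1780, ORD), (SEA, 17, LA, MIA, 440, ORD), (SEA, 17, LA, MIA, 4570, ORD), (SEA, 17, LA, NRT, 4780, ORD), (SEA, 17, LA, SEA, 5020, ORD), (SEA, 29, BOS, SEA, 7820, SEA)}.
Filtering on dst ≠ IAD leaves {(DEN, 27, LA, JFK, 1780, CDG), (DEN, 27, LA, JFK, 1780, JFK), (DEN, 27, LA, JFK, 1780, ORD), (DEN, 27, LA, MIA, 440, CDG), (DEN, 27, LA, MIA, 440, JFK), (DEN, 27, LA, MIA, 440, ORD), (DEN, 27, LA, MIA, 4570, CDG), (DEN, 27, LA, MIA, 4570, JFK), (DEN, 27, LA, MIA, 4570, ORD), (DEN, 27, LA, NRT, 4780, CDG), (DEN, 27, LA, NRT, 4780, JFK), (DEN, 27, LA, NRT, 4780, ORD), (DEN, 27, LA, SEA, 5020, CDG), (DEN, 27, LA, SEA, 5020, JFK), (DEN, 27, LA, SEA, 5020, ORD), (LAX, 10, LA, JFK, 1780, MIA), (LAX, 10, LA, MIA, 440, MIA), (LAX, 10, LA, MIA, 4570, MIA), (LAX, 10, LA, NRT, 4780, MIA), (LAX, 10, LA, SEA, 5020, MIA), (SEA, 17, LA, JFK, 1780, ORD), (SEA, 17, LA, MIA, 440, ORD), (SEA, 17, LA, MIA, 4570, ORD), (SEA, 17, LA, NRT, 4780, ORD), (SEA, 17, LA, SEA, 5020, ORD), (SEA, 29, BOS, SEA, 7820, SEA)}.
Filtering on src ≠ NRT leaves {(DEN, 27, LA, JFK, 1780, CDG), (DEN, 27, LA, JFK, 1780, JFK), (DEN, 27, LA, JFK, 1780, ORD), (DEN, 27, LA, MIA, 440, CDG), (DEN, 27, LA, MIA, 440, JFK), (DEN, 27, LA, MIA, 440, ORD), (DEN, 27, LA, MIA, 4570, CDG), (DEN, 27, LA, MIA, 4570, JFK), (DEN, 27, LA, MIA, 4570, ORD), (DEN, 27, LA, SEA, 5020, CDG), (DEN, 27, LA, SEA, 5020, JFK), (DEN, 27, LA, SEA, 5020, ORD), (LAX, 10, LA, JFK, 1780, MIA), (LAX, 10, LA, MIA, 440, MIA), (LAX, 10, LA, MIA, 4570, MIA), (LAX, 10, LA, SEA, 5020, MIA), (SEA, 17, LA, JFK, 1780, ORD), (SEA, 17, LA, MIA, 440, ORD), (SEA, 17, LA, MIA, 4570, ORD), (SEA, 17, LA, SEA, 5020, ORD), (SEA, 29, BOS, SEA, 7820, SEA)}.
Keep only column(s) dist, city (16 duplicate(s) eliminated): {(1780, LA), (440, LA), (4570, LA), (5020, LA), (7820, BOS)}

{(1780, LA), (440, LA), (4570, LA), (5020, LA), (7820, BOS)}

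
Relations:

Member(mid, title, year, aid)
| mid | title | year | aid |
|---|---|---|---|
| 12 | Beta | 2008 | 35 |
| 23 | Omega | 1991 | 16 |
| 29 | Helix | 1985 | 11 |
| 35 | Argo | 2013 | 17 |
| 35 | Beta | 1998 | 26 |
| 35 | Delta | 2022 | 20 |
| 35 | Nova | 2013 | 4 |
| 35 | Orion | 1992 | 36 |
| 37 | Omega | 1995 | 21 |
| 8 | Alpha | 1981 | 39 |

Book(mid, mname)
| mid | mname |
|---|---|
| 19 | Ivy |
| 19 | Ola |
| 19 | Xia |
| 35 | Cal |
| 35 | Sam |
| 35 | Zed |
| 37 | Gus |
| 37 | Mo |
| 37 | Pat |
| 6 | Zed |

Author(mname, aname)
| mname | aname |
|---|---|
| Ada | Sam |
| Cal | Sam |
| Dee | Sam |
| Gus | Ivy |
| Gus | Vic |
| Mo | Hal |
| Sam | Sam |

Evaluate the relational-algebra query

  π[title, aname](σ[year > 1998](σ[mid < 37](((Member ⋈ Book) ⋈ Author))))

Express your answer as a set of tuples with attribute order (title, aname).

Member ⋈ Book (natural join on mid): {(35, Argo, 2013, 17, Cal), (35, Argo, 2013, 17, Sam), (35, Argo, 2013, 17, Zed), (35, Beta, 1998, 26, Cal), (35, Beta, 1998, 26, Sam), (35, Beta, 1998, 26, Zed), (35, Delta, 2022, 20, Cal), (35, Delta, 2022, 20, Sam), (35, Delta, 2022, 20, Zed), (35, Nova, 2013, 4, Cal), (35, Nova, 2013, 4, Sam), (35, Nova, 2013, 4, Zed), (35, Orion, 1992, 36, Cal), (35, Orion, 1992, 36, Sam), (35, Orion, 1992, 36, Zed), (37, Omega, 1995, 21, Gus), (37, Omega, 1995, 21, Mo), (37, Omega, 1995, 21, Pat)}
(Member ⋈ Book) ⋈ Author (natural join on mname): {(35, Argo, 2013, 17, Cal, Sam), (35, Argo, 2013, 17, Sam, Sam), (35, Beta, 1998, 26, Cal, Sam), (35, Beta, 1998, 26, Sam, Sam), (35, Delta, 2022, 20, Cal, Sam), (35, Delta, 2022, 20, Sam, Sam), (35, Nova, 2013, 4, Cal, Sam), (35, Nova, 2013, 4, Sam, Sam), (35, Orion, 1992, 36, Cal, Sam), (35, Orion, 1992, 36, Sam, Sam), (37, Omega, 1995, 21, Gus, Ivy), (37, Omega, 1995, 21, Gus, Vic), (37, Omega, 1995, 21, Mo, Hal)}
σ[mid < 37]: keep tuples satisfying mid < 37 → {(35, Argo, 2013, 17, Cal, Sam), (35, Argo, 2013, 17, Sam, Sam), (35, Beta, 1998, 26, Cal, Sam), (35, Beta, 1998, 26, Sam, Sam), (35, Delta, 2022, 20, Cal, Sam), (35, Delta, 2022, 20, Sam, Sam), (35, Nova, 2013, 4, Cal, Sam), (35, Nova, 2013, 4, Sam, Sam), (35, Orion, 1992, 36, Cal, Sam), (35, Orion, 1992, 36, Sam, Sam)}
σ[year > 1998]: keep tuples satisfying year > 1998 → {(35, Argo, 2013, 17, Cal, Sam), (35, Argo, 2013, 17, Sam, Sam), (35, Delta, 2022, 20, Cal, Sam), (35, Delta, 2022, 20, Sam, Sam), (35, Nova, 2013, 4, Cal, Sam), (35, Nova, 2013, 4, Sam, Sam)}
π[title, aname]: project onto (title, aname) (3 duplicate(s) eliminated) → {(Argo, Sam), (Delta, Sam), (Nova, Sam)}

{(Argo, Sam), (Delta, Sam), (Nova, Sam)}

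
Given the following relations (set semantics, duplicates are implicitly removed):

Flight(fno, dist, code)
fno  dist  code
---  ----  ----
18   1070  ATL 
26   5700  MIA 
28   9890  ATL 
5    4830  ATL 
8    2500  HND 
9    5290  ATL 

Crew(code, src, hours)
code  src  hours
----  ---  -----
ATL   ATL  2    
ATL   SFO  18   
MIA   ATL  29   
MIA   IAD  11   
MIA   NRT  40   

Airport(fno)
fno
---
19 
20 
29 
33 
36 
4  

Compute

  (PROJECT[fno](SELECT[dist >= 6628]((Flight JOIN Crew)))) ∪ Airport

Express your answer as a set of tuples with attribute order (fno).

Flight ⋈ Crew (natural join on code): {(18, 1070, ATL, ATL, 2), (18, 1070, ATL, SFO, 18), (26, 5700, MIA, ATL, 29), (26, 5700, MIA, IAD, 11), (26, 5700, MIA, NRT, 40), (28, 9890, ATL, ATL, 2), (28, 9890, ATL, SFO, 18), (5, 4830, ATL, ATL, 2), (5, 4830, ATL, SFO, 18), (9, 5290, ATL, ATL, 2), (9, 5290, ATL, SFO, 18)}
Apply σ_{dist >= 6628}; surviving tuples: {(28, 9890, ATL, ATL, 2), (28, 9890, ATL, SFO, 18)}
π_{fno} gives {28} (1 duplicate(s) eliminated).
Taking the union: {19, 20, 28, 29, 33, 36, 4}

{19, 20, 28, 29, 33, 36, 4}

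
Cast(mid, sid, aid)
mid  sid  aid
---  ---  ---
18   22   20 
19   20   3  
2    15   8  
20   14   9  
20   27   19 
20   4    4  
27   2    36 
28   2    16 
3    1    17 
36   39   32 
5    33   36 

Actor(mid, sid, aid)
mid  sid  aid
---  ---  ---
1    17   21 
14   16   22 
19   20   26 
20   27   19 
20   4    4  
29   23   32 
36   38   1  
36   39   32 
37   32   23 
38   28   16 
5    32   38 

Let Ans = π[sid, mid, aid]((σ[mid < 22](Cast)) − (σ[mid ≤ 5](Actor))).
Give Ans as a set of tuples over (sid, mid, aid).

{(1, 3, 17), (14, 20, 9), (15, 2, 8), (20, 19, 3), (22, 18, 20), (27, 20, 19), (33, 5, 36), (4, 20, 4)}

Apply σ_{mid < 22}; surviving tuples: {(18, 22, 20), (19, 20, 3), (2, 15, 8), (20, 14, 9), (20, 27, 19), (20, 4, 4), (3, 1, 17), (5, 33, 36)}
Apply σ_{mid ≤ 5}; surviving tuples: {(1, 17, 21), (5, 32, 38)}
Difference: {(18, 22, 20), (19, 20, 3), (2, 15, 8), (20, 14, 9), (20, 27, 19), (20, 4, 4), (3, 1, 17), (5, 33, 36)} with {(1, 17, 21), (5, 32, 38)} → {(18, 22, 20), (19, 20, 3), (2, 15, 8), (20, 14, 9), (20, 27, 19), (20, 4, 4), (3, 1, 17), (5, 33, 36)}
Keep only column(s) sid, mid, aid: {(1, 3, 17), (14, 20, 9), (15, 2, 8), (20, 19, 3), (22, 18, 20), (27, 20, 19), (33, 5, 36), (4, 20, 4)}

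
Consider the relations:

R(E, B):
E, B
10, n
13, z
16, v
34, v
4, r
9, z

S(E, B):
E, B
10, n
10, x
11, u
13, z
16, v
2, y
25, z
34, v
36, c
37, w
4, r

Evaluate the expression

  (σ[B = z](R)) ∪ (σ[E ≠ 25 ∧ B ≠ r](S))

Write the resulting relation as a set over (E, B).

{(10, n), (10, x), (11, u), (13, z), (16, v), (2, y), (34, v), (36, c), (37, w), (9, z)}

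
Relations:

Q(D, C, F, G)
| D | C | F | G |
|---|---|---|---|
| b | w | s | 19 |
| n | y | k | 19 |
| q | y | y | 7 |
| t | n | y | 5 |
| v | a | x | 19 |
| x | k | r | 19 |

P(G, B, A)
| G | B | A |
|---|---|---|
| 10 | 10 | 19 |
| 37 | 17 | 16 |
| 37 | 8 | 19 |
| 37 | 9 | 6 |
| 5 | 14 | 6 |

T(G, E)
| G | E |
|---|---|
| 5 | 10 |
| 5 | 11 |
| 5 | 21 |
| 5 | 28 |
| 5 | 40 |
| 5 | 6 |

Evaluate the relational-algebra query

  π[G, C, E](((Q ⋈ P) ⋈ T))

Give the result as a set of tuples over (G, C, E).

{(5, n, 10), (5, n, 11), (5, n, 21), (5, n, 28), (5, n, 40), (5, n, 6)}

Q ⋈ P (natural join on G): {(t, n, y, 5, 14, 6)}
(Q ⋈ P) ⋈ T (natural join on G): {(t, n, y, 5, 14, 6, 10), (t, n, y, 5, 14, 6, 11), (t, n, y, 5, 14, 6, 21), (t, n, y, 5, 14, 6, 28), (t, n, y, 5, 14, 6, 40), (t, n, y, 5, 14, 6, 6)}
π_{G, C, E} gives {(5, n, 10), (5, n, 11), (5, n, 21), (5, n, 28), (5, n, 40), (5, n, 6)}.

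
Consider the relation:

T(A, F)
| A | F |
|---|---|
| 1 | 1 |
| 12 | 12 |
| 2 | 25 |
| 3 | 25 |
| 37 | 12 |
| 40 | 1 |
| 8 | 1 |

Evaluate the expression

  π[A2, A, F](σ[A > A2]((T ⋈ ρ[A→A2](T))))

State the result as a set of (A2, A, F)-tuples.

{(1, 40, 1), (1, 8, 1), (12, 37, 12), (2, 3, 25), (8, 40, 1)}

ρ[A→A2]: schema becomes (A2, F); tuples unchanged.
Natural join on F: {(1, 1, 1), (1, 1, 40), (1, 1, 8), (12, 12, 12), (12, 12, 37), (2, 25, 2), (2, 25, 3), (3, 25, 2), (3, 25, 3), (37, 12, 12), (37, 12, 37), (40, 1, 1), (40, 1, 40), (40, 1, 8), (8, 1, 1), (8, 1, 40), (8, 1, 8)}
Selection A > A2: {(3, 25, 2), (37, 12, 12), (40, 1, 1), (40, 1, 8), (8, 1, 1)}
Projecting to A2, A, F: {(1, 40, 1), (1, 8, 1), (12, 37, 12), (2, 3, 25), (8, 40, 1)}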